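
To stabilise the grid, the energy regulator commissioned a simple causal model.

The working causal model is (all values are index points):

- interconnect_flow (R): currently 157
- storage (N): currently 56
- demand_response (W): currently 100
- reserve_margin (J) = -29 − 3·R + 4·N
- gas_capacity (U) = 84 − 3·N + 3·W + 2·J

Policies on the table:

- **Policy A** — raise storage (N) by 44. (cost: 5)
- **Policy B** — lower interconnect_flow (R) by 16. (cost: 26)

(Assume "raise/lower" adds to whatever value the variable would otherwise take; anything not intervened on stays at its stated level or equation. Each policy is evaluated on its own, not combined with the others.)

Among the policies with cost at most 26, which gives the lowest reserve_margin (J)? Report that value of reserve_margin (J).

Policy A (N + 44):
  R = 157
  N = 56 + 44 = 100
  J = -29 − 3·157 + 4·100 = -100
Policy B (R − 16):
  R = 157 − 16 = 141
  N = 56
  J = -29 − 3·141 + 4·56 = -228
Comparing — Policy A: J=-100, Policy B: J=-228. Lowest is -228 (Policy B).

-228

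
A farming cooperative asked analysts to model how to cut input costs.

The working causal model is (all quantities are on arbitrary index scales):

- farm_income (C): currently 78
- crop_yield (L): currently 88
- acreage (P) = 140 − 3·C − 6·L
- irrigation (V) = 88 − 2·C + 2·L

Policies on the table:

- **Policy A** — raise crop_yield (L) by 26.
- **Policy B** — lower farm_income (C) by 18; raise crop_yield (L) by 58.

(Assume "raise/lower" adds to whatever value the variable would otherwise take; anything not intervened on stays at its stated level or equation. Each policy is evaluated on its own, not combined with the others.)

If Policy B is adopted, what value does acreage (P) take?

-916

Policy B (C − 18, L + 58):
  C = 78 − 18 = 60
  L = 88 + 58 = 146
  P = 140 − 3·60 − 6·146 = -916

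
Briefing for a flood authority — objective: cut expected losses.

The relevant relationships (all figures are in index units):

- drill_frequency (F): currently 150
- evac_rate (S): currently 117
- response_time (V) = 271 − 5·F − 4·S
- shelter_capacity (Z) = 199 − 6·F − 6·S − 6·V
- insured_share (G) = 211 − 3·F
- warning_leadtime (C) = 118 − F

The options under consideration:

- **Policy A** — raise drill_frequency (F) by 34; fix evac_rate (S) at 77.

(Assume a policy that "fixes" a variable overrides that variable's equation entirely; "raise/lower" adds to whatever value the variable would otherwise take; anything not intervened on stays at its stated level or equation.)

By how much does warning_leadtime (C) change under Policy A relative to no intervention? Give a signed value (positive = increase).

-34

Baseline:
  F = 150
  C = 118 − 150 = -32
Policy A (F + 34, S := 77):
  F = 150 + 34 = 184
  C = 118 − 184 = -66
Change in C: -66 − (-32) = -34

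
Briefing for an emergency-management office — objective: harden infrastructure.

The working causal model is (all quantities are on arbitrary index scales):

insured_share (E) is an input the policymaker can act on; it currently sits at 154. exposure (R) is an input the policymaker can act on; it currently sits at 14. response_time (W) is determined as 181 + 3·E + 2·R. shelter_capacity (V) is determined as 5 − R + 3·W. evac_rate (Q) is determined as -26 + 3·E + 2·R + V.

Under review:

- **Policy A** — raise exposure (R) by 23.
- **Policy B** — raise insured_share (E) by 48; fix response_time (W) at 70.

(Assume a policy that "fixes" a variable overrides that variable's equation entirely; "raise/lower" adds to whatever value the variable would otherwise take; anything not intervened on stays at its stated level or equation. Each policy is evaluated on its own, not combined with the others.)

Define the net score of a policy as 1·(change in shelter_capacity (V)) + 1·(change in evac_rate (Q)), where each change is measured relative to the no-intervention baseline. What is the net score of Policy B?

Baseline:
  E = 154
  R = 14
  W = 181 + 3·154 + 2·14 = 671
  V = 5 − 14 + 3·671 = 2004
  Q = -26 + 3·154 + 2·14 + 2004 = 2468
Policy B (E + 48, W := 70):
  E = 154 + 48 = 202
  R = 14
  W = 70
  V = 5 − 14 + 3·70 = 201
  Q = -26 + 3·202 + 2·14 + 201 = 809
ΔV = 201 − 2004 = -1803; ΔQ = 809 − 2468 = -1659
Score = 1·(-1803) + 1·(-1659) = -3462

-3462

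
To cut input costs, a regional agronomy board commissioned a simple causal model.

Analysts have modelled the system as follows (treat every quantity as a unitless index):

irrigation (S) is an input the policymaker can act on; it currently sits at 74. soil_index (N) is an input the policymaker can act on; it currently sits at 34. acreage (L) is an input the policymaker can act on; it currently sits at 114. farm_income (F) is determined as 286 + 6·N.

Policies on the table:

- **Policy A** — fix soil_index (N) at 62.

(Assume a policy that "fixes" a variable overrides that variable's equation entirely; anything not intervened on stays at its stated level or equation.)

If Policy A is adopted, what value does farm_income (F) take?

Policy A (N := 62):
  N = 62
  F = 286 + 6·62 = 658

658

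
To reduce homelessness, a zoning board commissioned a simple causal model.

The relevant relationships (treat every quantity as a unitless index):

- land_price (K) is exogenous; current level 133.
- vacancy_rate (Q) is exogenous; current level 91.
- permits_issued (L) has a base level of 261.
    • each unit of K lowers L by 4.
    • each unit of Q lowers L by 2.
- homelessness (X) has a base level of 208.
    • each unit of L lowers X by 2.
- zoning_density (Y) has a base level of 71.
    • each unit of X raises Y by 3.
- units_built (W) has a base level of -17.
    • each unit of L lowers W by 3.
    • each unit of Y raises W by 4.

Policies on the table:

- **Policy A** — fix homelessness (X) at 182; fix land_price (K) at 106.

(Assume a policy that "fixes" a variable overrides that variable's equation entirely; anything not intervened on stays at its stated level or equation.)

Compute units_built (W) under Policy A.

Policy A (X := 182, K := 106):
  K = 106
  Q = 91
  L = 261 − 4·106 − 2·91 = -345
  X = 182
  Y = 71 + 3·182 = 617
  W = -17 − 3·(-345) + 4·617 = 3486

3486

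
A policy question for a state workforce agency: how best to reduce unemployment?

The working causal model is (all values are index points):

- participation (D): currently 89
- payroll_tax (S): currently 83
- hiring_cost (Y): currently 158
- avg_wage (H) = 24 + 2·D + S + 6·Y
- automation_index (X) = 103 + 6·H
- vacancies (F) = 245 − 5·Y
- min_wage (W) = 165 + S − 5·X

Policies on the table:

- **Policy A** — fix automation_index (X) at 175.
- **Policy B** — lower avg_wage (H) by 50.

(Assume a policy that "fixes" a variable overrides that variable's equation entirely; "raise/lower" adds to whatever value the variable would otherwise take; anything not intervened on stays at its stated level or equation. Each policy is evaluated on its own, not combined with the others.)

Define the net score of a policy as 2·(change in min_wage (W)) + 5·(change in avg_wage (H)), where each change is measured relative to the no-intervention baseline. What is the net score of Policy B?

Baseline:
  D = 89
  S = 83
  Y = 158
  H = 24 + 2·89 + 83 + 6·158 = 1233
  X = 103 + 6·1233 = 7501
  W = 165 + 83 − 5·7501 = -37257
Policy B (H − 50):
  D = 89
  S = 83
  Y = 158
  H = 24 + 2·89 + 83 + 6·158 (−50 from intervention) = 1183
  X = 103 + 6·1183 = 7201
  W = 165 + 83 − 5·7201 = -35757
ΔW = -35757 − (-37257) = 1500; ΔH = 1183 − 1233 = -50
Score = 2·1500 + 5·(-50) = 2750

2750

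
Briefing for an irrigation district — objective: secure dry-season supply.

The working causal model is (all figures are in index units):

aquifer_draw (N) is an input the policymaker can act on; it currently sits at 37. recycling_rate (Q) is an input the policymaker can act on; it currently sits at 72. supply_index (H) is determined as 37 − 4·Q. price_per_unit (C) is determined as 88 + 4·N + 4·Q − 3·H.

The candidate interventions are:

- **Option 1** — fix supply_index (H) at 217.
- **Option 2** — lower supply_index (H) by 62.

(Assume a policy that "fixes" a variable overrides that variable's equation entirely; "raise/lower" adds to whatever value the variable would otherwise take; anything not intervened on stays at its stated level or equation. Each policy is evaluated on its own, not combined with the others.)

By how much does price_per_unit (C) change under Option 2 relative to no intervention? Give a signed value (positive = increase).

Baseline:
  N = 37
  Q = 72
  H = 37 − 4·72 = -251
  C = 88 + 4·37 + 4·72 − 3·(-251) = 1277
Option 2 (H − 62):
  N = 37
  Q = 72
  H = 37 − 4·72 (−62 from intervention) = -313
  C = 88 + 4·37 + 4·72 − 3·(-313) = 1463
Change in C: 1463 − 1277 = 186

186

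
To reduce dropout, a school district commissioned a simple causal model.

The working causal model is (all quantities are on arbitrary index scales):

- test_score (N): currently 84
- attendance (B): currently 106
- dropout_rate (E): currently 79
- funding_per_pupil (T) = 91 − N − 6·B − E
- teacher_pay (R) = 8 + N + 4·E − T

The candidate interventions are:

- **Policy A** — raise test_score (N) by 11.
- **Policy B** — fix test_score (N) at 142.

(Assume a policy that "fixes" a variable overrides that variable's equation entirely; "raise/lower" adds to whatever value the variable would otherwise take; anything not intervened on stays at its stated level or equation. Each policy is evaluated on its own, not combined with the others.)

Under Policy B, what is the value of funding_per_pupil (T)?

-766

Policy B (N := 142):
  N = 142
  B = 106
  E = 79
  T = 91 − 142 − 6·106 − 79 = -766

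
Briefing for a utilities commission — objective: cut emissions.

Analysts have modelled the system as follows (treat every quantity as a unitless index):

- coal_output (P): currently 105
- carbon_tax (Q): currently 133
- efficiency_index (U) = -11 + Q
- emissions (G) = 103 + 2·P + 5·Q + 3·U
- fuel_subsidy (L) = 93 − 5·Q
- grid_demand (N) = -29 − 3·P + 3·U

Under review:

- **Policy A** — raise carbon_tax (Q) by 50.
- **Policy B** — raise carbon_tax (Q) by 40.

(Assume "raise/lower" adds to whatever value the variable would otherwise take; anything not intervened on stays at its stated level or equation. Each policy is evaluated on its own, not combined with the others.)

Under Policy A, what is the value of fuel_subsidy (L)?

Policy A (Q + 50):
  Q = 133 + 50 = 183
  L = 93 − 5·183 = -822

-822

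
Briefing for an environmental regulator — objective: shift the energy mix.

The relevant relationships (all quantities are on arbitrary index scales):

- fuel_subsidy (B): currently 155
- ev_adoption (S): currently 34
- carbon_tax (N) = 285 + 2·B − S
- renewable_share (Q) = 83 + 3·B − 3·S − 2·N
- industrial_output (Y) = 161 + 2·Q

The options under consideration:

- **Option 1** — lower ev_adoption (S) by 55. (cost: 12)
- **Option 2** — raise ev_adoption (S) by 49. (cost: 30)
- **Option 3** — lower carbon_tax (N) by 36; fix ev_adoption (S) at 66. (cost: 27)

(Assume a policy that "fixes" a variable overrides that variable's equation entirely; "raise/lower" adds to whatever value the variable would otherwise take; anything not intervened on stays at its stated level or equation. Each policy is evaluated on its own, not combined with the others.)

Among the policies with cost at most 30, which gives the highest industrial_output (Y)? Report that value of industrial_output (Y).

-1081

Option 1 (S − 55):
  B = 155
  S = 34 − 55 = -21
  N = 285 + 2·155 − (-21) = 616
  Q = 83 + 3·155 − 3·(-21) − 2·616 = -621
  Y = 161 + 2·(-621) = -1081
Option 2 (S + 49):
  B = 155
  S = 34 + 49 = 83
  N = 285 + 2·155 − 83 = 512
  Q = 83 + 3·155 − 3·83 − 2·512 = -725
  Y = 161 + 2·(-725) = -1289
Option 3 (N − 36, S := 66):
  B = 155
  S = 66
  N = 285 + 2·155 − 66 (−36 from intervention) = 493
  Q = 83 + 3·155 − 3·66 − 2·493 = -636
  Y = 161 + 2·(-636) = -1111
Comparing — Option 1: Y=-1081, Option 2: Y=-1289, Option 3: Y=-1111. Highest is -1081 (Option 1).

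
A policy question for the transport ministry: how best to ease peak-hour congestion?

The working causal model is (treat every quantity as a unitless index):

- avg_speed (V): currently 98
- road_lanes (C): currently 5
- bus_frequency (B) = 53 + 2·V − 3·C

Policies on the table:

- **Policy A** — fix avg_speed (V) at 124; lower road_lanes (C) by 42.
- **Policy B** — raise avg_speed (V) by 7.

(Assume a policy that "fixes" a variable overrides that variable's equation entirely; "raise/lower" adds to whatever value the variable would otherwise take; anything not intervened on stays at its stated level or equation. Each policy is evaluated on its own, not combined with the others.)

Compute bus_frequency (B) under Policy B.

Policy B (V + 7):
  V = 98 + 7 = 105
  C = 5
  B = 53 + 2·105 − 3·5 = 248

248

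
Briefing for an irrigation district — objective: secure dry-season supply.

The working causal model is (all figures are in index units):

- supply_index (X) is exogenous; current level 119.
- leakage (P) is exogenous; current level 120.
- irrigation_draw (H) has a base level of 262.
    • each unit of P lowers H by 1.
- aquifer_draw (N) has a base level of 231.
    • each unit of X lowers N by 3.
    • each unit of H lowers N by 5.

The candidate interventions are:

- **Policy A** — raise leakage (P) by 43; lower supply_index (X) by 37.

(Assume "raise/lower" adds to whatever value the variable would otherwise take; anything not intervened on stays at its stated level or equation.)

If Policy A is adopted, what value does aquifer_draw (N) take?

Policy A (P + 43, X − 37):
  X = 119 − 37 = 82
  P = 120 + 43 = 163
  H = 262 − 163 = 99
  N = 231 − 3·82 − 5·99 = -510

-510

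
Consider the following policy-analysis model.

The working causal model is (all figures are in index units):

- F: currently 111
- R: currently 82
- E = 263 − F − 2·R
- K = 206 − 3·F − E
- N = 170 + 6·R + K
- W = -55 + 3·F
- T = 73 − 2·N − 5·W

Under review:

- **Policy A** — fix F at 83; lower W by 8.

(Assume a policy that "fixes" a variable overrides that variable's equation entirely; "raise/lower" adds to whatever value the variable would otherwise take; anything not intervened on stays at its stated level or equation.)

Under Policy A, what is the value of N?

Policy A (F := 83, W − 8):
  F = 83
  R = 82
  E = 263 − 83 − 2·82 = 16
  K = 206 − 3·83 − 16 = -59
  N = 170 + 6·82 + (-59) = 603

603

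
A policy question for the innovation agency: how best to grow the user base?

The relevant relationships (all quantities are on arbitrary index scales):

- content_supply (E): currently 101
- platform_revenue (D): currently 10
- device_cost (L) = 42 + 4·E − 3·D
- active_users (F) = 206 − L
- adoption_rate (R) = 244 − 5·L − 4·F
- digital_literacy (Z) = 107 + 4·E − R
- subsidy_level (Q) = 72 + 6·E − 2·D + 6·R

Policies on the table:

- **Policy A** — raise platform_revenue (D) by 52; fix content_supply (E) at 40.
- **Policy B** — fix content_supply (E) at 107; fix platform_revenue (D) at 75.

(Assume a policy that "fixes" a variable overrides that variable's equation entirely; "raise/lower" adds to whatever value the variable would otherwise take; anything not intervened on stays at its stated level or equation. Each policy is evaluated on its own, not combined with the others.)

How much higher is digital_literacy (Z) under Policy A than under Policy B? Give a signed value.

Policy A (D + 52, E := 40):
  E = 40
  D = 10 + 52 = 62
  L = 42 + 4·40 − 3·62 = 16
  F = 206 − 16 = 190
  R = 244 − 5·16 − 4·190 = -596
  Z = 107 + 4·40 − (-596) = 863
Policy B (E := 107, D := 75):
  E = 107
  D = 75
  L = 42 + 4·107 − 3·75 = 245
  F = 206 − 245 = -39
  R = 244 − 5·245 − 4·(-39) = -825
  Z = 107 + 4·107 − (-825) = 1360
Z: 863 − 1360 = -497

-497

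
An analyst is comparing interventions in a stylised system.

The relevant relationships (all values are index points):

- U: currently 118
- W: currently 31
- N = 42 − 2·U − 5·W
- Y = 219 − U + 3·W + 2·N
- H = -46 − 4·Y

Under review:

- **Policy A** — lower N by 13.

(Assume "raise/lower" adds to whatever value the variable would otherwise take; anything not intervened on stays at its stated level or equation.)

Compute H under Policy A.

2074

Policy A (N − 13):
  U = 118
  W = 31
  N = 42 − 2·118 − 5·31 (−13 from intervention) = -362
  Y = 219 − 118 + 3·31 + 2·(-362) = -530
  H = -46 − 4·(-530) = 2074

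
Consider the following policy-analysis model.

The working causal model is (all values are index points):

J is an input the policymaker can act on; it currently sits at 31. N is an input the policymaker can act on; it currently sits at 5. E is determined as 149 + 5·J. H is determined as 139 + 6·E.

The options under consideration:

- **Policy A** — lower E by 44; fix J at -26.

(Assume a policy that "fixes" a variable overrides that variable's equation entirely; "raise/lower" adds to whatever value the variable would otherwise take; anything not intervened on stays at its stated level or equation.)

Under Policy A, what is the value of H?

-11

Policy A (E − 44, J := -26):
  J = -26
  E = 149 + 5·(-26) (−44 from intervention) = -25
  H = 139 + 6·(-25) = -11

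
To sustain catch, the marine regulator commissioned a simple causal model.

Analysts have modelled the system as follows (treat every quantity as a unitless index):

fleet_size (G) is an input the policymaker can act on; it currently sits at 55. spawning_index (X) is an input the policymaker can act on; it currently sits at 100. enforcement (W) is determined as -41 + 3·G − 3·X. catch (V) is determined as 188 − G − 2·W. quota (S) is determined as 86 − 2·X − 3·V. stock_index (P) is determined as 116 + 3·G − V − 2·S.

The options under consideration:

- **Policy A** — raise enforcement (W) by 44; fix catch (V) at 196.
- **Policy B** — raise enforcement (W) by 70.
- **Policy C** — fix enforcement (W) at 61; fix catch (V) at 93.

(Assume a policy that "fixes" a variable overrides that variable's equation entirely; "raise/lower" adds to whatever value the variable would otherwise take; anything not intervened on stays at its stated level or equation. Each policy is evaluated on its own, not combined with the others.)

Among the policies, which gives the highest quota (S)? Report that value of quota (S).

-393

Policy A (W + 44, V := 196):
  G = 55
  X = 100
  W = -41 + 3·55 − 3·100 (+44 from intervention) = -132
  V = 196
  S = 86 − 2·100 − 3·196 = -702
Policy B (W + 70):
  G = 55
  X = 100
  W = -41 + 3·55 − 3·100 (+70 from intervention) = -106
  V = 188 − 55 − 2·(-106) = 345
  S = 86 − 2·100 − 3·345 = -1149
Policy C (W := 61, V := 93):
  G = 55
  X = 100
  W = 61
  V = 93
  S = 86 − 2·100 − 3·93 = -393
Comparing — Policy A: S=-702, Policy B: S=-1149, Policy C: S=-393. Highest is -393 (Policy C).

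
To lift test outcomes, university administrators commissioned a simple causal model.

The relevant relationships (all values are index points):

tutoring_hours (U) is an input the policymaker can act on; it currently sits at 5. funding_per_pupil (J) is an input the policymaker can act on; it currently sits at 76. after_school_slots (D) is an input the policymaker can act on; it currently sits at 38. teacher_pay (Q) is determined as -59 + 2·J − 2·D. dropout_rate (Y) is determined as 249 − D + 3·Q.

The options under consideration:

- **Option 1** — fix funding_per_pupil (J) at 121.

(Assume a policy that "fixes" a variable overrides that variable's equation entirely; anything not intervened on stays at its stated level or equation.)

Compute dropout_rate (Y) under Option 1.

532

Option 1 (J := 121):
  J = 121
  D = 38
  Q = -59 + 2·121 − 2·38 = 107
  Y = 249 − 38 + 3·107 = 532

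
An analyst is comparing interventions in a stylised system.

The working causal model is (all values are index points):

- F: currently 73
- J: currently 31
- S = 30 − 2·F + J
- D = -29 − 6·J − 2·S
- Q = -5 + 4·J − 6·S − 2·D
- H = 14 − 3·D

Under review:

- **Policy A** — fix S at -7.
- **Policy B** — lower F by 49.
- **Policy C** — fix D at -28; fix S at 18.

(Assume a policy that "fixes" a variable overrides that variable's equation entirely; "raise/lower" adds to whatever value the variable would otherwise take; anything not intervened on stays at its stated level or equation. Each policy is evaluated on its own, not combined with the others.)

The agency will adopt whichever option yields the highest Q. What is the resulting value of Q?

Policy A (S := -7):
  F = 73
  J = 31
  S = -7
  D = -29 − 6·31 − 2·(-7) = -201
  Q = -5 + 4·31 − 6·(-7) − 2·(-201) = 563
Policy B (F − 49):
  F = 73 − 49 = 24
  J = 31
  S = 30 − 2·24 + 31 = 13
  D = -29 − 6·31 − 2·13 = -241
  Q = -5 + 4·31 − 6·13 − 2·(-241) = 523
Policy C (D := -28, S := 18):
  F = 73
  J = 31
  S = 18
  D = -28
  Q = -5 + 4·31 − 6·18 − 2·(-28) = 67
Comparing — Policy A: Q=563, Policy B: Q=523, Policy C: Q=67. Highest is 563 (Policy A).

563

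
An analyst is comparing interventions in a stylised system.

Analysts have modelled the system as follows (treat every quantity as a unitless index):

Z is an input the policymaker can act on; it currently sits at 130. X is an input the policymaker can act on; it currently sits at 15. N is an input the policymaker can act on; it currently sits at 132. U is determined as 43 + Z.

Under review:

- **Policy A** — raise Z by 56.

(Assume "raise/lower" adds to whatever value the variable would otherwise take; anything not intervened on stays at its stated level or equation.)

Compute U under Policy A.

Policy A (Z + 56):
  Z = 130 + 56 = 186
  U = 43 + 186 = 229

229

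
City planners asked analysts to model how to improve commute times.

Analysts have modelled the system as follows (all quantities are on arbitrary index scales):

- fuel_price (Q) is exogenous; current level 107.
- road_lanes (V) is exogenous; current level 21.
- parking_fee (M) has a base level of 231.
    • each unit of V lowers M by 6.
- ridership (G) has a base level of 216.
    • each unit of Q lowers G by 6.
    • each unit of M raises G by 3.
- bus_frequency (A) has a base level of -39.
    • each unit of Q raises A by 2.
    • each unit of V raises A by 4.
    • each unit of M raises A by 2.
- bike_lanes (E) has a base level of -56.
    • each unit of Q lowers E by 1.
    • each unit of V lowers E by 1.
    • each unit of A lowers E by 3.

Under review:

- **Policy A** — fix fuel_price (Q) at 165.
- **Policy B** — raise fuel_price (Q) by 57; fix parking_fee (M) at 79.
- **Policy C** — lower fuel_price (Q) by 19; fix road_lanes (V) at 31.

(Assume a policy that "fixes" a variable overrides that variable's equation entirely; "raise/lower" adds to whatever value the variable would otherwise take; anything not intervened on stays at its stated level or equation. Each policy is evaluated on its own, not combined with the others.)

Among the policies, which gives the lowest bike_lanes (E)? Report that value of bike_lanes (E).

-1997

Policy A (Q := 165):
  Q = 165
  V = 21
  M = 231 − 6·21 = 105
  A = -39 + 2·165 + 4·21 + 2·105 = 585
  E = -56 − 165 − 21 − 3·585 = -1997
Policy B (Q + 57, M := 79):
  Q = 107 + 57 = 164
  V = 21
  M = 79
  A = -39 + 2·164 + 4·21 + 2·79 = 531
  E = -56 − 164 − 21 − 3·531 = -1834
Policy C (Q − 19, V := 31):
  Q = 107 − 19 = 88
  V = 31
  M = 231 − 6·31 = 45
  A = -39 + 2·88 + 4·31 + 2·45 = 351
  E = -56 − 88 − 31 − 3·351 = -1228
Comparing — Policy A: E=-1997, Policy B: E=-1834, Policy C: E=-1228. Lowest is -1997 (Policy A).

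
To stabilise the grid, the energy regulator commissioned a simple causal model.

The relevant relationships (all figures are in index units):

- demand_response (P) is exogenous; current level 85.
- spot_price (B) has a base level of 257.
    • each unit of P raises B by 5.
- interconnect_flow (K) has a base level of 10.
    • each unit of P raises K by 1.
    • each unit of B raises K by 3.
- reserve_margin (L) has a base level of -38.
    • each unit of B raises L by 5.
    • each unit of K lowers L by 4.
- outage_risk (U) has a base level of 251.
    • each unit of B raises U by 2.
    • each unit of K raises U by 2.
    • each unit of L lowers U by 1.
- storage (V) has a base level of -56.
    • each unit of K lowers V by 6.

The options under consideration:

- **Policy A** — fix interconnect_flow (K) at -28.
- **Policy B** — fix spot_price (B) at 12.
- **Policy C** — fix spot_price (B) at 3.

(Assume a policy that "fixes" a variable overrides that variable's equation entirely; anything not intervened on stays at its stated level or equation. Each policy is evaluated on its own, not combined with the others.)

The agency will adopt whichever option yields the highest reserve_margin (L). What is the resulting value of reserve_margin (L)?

3484

Policy A (K := -28):
  P = 85
  B = 257 + 5·85 = 682
  K = -28
  L = -38 + 5·682 − 4·(-28) = 3484
Policy B (B := 12):
  P = 85
  B = 12
  K = 10 + 85 + 3·12 = 131
  L = -38 + 5·12 − 4·131 = -502
Policy C (B := 3):
  P = 85
  B = 3
  K = 10 + 85 + 3·3 = 104
  L = -38 + 5·3 − 4·104 = -439
Comparing — Policy A: L=3484, Policy B: L=-502, Policy C: L=-439. Highest is 3484 (Policy A).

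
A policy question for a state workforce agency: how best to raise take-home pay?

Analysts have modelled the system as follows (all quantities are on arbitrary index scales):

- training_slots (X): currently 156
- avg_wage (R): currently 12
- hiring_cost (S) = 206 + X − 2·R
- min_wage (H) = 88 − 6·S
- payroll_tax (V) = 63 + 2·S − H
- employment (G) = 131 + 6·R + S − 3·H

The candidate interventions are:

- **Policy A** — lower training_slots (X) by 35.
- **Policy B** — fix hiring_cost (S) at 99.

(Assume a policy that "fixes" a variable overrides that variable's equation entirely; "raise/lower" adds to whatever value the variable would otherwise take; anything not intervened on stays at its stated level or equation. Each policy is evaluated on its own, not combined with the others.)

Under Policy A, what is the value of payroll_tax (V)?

Policy A (X − 35):
  X = 156 − 35 = 121
  R = 12
  S = 206 + 121 − 2·12 = 303
  H = 88 − 6·303 = -1730
  V = 63 + 2·303 − (-1730) = 2399

2399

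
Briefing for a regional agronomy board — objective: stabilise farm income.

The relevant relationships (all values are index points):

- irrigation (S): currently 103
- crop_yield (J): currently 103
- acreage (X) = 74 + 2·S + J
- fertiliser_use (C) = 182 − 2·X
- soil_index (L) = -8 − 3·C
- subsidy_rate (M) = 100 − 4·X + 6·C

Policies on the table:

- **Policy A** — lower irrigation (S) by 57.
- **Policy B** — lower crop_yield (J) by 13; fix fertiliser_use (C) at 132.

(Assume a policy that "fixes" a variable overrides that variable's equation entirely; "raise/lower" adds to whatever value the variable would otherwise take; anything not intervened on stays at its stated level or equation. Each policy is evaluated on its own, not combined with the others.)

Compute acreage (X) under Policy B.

Policy B (J − 13, C := 132):
  S = 103
  J = 103 − 13 = 90
  X = 74 + 2·103 + 90 = 370

370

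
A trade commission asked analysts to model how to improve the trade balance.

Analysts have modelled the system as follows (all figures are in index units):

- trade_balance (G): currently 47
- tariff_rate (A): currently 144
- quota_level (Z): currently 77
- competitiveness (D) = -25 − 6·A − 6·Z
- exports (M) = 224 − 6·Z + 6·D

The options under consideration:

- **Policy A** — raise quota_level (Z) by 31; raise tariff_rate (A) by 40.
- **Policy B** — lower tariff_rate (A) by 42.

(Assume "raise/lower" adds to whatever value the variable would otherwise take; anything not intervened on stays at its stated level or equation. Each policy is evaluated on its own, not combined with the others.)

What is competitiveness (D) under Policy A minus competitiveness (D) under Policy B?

-678

Policy A (Z + 31, A + 40):
  A = 144 + 40 = 184
  Z = 77 + 31 = 108
  D = -25 − 6·184 − 6·108 = -1777
Policy B (A − 42):
  A = 144 − 42 = 102
  Z = 77
  D = -25 − 6·102 − 6·77 = -1099
D: -1777 − (-1099) = -678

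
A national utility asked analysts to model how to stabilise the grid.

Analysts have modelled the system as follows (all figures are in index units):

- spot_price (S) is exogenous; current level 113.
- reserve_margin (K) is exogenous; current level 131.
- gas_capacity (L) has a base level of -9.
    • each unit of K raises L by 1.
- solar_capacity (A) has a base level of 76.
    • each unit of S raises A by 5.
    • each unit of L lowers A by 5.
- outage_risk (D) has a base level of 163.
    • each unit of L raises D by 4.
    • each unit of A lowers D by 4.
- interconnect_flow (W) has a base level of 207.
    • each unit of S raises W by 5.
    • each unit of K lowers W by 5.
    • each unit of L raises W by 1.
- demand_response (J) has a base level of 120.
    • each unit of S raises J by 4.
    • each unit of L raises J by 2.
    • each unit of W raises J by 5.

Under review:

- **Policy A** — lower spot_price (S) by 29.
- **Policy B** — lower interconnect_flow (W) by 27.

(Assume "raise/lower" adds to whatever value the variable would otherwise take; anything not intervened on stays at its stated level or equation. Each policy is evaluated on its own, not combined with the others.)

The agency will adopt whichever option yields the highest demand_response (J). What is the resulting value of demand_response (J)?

Policy A (S − 29):
  S = 113 − 29 = 84
  K = 131
  L = -9 + 131 = 122
  W = 207 + 5·84 − 5·131 + 122 = 94
  J = 120 + 4·84 + 2·122 + 5·94 = 1170
Policy B (W − 27):
  S = 113
  K = 131
  L = -9 + 131 = 122
  W = 207 + 5·113 − 5·131 + 122 (−27 from intervention) = 212
  J = 120 + 4·113 + 2·122 + 5·212 = 1876
Comparing — Policy A: J=1170, Policy B: J=1876. Highest is 1876 (Policy B).

1876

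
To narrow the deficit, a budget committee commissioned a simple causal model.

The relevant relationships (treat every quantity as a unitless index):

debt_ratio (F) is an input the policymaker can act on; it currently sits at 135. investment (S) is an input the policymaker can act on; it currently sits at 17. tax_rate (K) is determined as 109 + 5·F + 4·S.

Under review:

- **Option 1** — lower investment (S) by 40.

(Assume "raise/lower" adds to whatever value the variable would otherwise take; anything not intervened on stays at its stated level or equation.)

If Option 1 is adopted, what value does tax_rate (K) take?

Option 1 (S − 40):
  F = 135
  S = 17 − 40 = -23
  K = 109 + 5·135 + 4·(-23) = 692

692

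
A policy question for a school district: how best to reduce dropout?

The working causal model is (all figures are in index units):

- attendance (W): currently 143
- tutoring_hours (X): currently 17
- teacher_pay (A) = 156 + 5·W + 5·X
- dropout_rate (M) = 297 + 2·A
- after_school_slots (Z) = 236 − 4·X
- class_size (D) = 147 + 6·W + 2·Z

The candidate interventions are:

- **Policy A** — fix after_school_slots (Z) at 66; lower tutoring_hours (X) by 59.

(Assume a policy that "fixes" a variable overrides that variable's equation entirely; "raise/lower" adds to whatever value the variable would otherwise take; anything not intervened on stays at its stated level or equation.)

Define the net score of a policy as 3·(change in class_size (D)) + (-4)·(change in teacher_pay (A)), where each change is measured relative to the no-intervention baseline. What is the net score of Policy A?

Baseline:
  W = 143
  X = 17
  A = 156 + 5·143 + 5·17 = 956
  Z = 236 − 4·17 = 168
  D = 147 + 6·143 + 2·168 = 1341
Policy A (Z := 66, X − 59):
  W = 143
  X = 17 − 59 = -42
  A = 156 + 5·143 + 5·(-42) = 661
  Z = 66
  D = 147 + 6·143 + 2·66 = 1137
ΔD = 1137 − 1341 = -204; ΔA = 661 − 956 = -295
Score = 3·(-204) + (-4)·(-295) = 568

568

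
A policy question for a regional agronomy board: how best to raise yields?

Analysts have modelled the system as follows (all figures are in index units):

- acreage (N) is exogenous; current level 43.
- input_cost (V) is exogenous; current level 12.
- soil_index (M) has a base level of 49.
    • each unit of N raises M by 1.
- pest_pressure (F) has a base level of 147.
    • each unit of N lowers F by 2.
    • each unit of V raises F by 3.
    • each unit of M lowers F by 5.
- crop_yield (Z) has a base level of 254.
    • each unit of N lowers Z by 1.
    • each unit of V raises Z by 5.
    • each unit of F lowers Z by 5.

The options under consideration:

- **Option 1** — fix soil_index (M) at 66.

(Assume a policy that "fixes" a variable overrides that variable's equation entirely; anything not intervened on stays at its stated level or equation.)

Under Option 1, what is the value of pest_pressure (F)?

Option 1 (M := 66):
  N = 43
  V = 12
  M = 66
  F = 147 − 2·43 + 3·12 − 5·66 = -233

-233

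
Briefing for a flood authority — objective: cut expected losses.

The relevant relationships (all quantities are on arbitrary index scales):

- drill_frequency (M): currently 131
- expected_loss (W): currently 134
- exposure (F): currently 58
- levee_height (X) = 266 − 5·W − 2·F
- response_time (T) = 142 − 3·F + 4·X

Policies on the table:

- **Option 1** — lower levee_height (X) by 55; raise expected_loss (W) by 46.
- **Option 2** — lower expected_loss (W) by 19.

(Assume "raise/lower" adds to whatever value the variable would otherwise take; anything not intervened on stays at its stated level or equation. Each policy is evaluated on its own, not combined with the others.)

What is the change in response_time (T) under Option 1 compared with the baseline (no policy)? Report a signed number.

-1140

Baseline:
  W = 134
  F = 58
  X = 266 − 5·134 − 2·58 = -520
  T = 142 − 3·58 + 4·(-520) = -2112
Option 1 (X − 55, W + 46):
  W = 134 + 46 = 180
  F = 58
  X = 266 − 5·180 − 2·58 (−55 from intervention) = -805
  T = 142 − 3·58 + 4·(-805) = -3252
Change in T: -3252 − (-2112) = -1140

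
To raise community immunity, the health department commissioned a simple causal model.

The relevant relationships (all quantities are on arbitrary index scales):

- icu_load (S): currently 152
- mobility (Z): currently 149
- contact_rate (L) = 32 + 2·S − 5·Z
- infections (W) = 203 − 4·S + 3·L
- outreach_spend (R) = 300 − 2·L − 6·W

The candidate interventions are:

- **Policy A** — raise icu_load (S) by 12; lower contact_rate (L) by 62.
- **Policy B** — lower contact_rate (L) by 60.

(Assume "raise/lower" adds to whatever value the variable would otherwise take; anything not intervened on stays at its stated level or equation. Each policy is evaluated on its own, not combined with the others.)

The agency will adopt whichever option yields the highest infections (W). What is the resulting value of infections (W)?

-1794

Policy A (S + 12, L − 62):
  S = 152 + 12 = 164
  Z = 149
  L = 32 + 2·164 − 5·149 (−62 from intervention) = -447
  W = 203 − 4·164 + 3·(-447) = -1794
Policy B (L − 60):
  S = 152
  Z = 149
  L = 32 + 2·152 − 5·149 (−60 from intervention) = -469
  W = 203 − 4·152 + 3·(-469) = -1812
Comparing — Policy A: W=-1794, Policy B: W=-1812. Highest is -1794 (Policy A).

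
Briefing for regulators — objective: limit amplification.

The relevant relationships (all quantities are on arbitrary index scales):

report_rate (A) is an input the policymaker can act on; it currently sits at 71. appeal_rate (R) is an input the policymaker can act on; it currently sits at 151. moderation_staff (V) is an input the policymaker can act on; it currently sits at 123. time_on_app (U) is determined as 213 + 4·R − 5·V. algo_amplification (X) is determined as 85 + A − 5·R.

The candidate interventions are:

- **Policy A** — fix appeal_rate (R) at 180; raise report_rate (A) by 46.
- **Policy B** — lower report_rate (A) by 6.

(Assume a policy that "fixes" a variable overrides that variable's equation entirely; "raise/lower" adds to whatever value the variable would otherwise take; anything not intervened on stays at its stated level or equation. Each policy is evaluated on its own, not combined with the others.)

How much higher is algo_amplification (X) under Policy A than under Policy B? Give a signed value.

-93

Policy A (R := 180, A + 46):
  A = 71 + 46 = 117
  R = 180
  X = 85 + 117 − 5·180 = -698
Policy B (A − 6):
  A = 71 − 6 = 65
  R = 151
  X = 85 + 65 − 5·151 = -605
X: -698 − (-605) = -93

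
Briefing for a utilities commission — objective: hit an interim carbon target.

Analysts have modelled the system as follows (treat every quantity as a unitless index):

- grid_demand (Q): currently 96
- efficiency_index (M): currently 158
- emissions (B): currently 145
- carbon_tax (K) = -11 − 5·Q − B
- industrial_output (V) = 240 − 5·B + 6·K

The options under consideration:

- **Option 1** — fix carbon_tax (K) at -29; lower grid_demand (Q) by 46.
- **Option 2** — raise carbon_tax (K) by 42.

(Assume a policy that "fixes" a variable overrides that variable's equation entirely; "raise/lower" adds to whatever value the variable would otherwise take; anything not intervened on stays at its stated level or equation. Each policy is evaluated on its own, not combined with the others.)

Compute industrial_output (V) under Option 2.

Option 2 (K + 42):
  Q = 96
  B = 145
  K = -11 − 5·96 − 145 (+42 from intervention) = -594
  V = 240 − 5·145 + 6·(-594) = -4049

-4049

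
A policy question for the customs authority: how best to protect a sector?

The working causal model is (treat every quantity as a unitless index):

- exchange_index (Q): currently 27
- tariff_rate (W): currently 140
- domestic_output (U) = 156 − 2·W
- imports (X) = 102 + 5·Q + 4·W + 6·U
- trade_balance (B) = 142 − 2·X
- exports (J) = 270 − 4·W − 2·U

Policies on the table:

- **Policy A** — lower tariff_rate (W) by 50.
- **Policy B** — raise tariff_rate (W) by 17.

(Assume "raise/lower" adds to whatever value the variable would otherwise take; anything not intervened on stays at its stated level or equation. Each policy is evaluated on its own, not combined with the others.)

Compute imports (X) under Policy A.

Policy A (W − 50):
  Q = 27
  W = 140 − 50 = 90
  U = 156 − 2·90 = -24
  X = 102 + 5·27 + 4·90 + 6·(-24) = 453

453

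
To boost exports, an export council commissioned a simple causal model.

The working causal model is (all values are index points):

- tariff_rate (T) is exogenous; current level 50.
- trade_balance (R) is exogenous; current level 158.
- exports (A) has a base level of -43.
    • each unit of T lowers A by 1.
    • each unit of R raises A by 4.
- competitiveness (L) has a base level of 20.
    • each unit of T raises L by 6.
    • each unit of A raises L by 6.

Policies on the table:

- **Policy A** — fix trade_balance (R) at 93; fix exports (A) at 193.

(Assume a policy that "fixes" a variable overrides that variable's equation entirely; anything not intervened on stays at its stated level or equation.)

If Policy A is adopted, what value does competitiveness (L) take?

1478

Policy A (R := 93, A := 193):
  T = 50
  R = 93
  A = 193
  L = 20 + 6·50 + 6·193 = 1478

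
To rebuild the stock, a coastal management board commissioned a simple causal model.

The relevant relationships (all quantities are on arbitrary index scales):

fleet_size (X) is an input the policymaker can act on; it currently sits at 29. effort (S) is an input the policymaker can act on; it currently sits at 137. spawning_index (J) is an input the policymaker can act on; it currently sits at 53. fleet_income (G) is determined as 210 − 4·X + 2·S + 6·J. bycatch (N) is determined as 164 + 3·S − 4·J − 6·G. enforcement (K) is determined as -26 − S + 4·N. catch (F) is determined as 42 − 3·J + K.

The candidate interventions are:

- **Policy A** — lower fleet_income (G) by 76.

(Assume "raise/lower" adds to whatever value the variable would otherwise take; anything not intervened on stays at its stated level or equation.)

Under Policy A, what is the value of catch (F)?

-13468

Policy A (G − 76):
  X = 29
  S = 137
  J = 53
  G = 210 − 4·29 + 2·137 + 6·53 (−76 from intervention) = 610
  N = 164 + 3·137 − 4·53 − 6·610 = -3297
  K = -26 − 137 + 4·(-3297) = -13351
  F = 42 − 3·53 + (-13351) = -13468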